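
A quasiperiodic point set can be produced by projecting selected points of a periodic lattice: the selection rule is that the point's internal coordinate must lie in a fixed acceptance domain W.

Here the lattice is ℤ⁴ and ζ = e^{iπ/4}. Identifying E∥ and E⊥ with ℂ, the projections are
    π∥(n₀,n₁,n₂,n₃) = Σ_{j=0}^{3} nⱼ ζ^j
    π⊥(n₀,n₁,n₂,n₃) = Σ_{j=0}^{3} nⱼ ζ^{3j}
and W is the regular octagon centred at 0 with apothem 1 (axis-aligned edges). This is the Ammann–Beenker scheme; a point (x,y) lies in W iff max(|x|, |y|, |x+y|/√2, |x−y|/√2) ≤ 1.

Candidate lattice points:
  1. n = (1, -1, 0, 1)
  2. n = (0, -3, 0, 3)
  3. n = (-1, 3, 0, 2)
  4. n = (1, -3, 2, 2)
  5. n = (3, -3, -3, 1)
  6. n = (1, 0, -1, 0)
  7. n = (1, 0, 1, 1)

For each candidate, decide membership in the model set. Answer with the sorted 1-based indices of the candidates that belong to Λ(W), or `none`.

π⊥(n) = n₀ + n₁ζ³ + n₂ζ⁶ + n₃ζ⁹ where ζ = e^{iπ/4}.
candidate 1: n = (1, -1, 0, 1) → π⊥ ≈ (+2.4142, +0.0000); max(|x|,|y|,|x±y|/√2) = 2.4142 > 1 ⇒ ∉ W
candidate 2: n = (0, -3, 0, 3) → π⊥ ≈ (+4.2426, +0.0000); max(|x|,|y|,|x±y|/√2) = 4.2426 > 1 ⇒ ∉ W
candidate 3: n = (-1, 3, 0, 2) → π⊥ ≈ (-1.7071, +3.5355); max(|x|,|y|,|x±y|/√2) = 3.7071 > 1 ⇒ ∉ W
candidate 4: n = (1, -3, 2, 2) → π⊥ ≈ (+4.5355, -2.7071); max(|x|,|y|,|x±y|/√2) = 5.1213 > 1 ⇒ ∉ W
candidate 5: n = (3, -3, -3, 1) → π⊥ ≈ (+5.8284, +1.5858); max(|x|,|y|,|x±y|/√2) = 5.8284 > 1 ⇒ ∉ W
candidate 6: n = (1, 0, -1, 0) → π⊥ ≈ (+1.0000, +1.0000); max(|x|,|y|,|x±y|/√2) = 1.4142 > 1 ⇒ ∉ W
candidate 7: n = (1, 0, 1, 1) → π⊥ ≈ (+1.7071, -0.2929); max(|x|,|y|,|x±y|/√2) = 1.7071 > 1 ⇒ ∉ W

none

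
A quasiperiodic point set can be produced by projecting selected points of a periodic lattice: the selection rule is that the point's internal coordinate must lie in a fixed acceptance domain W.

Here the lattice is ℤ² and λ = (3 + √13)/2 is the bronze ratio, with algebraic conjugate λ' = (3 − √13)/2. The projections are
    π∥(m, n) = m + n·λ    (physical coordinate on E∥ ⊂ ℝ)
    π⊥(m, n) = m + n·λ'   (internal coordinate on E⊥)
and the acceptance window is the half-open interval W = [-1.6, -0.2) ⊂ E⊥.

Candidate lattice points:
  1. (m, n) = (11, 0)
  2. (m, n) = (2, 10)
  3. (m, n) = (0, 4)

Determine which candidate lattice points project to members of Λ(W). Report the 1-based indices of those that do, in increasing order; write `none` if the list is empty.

2, 3

λ' = (3−√13)/2 ≈ -0.3028.
candidate 1: (m,n)=(11,0) → π∥ = 11+0·λ ≈ 11.0000, π⊥ = 11+0·λ' ≈ 11.0000 ∉ [-1.6, -0.2) ⇒ out
candidate 2: (m,n)=(2,10) → π∥ = 2+10·λ ≈ 35.0278, π⊥ = 2+10·λ' ≈ -1.0278 ∈ [-1.6, -0.2) ⇒ IN Λ
candidate 3: (m,n)=(0,4) → π∥ = 0+4·λ ≈ 13.2111, π⊥ = 0+4·λ' ≈ -1.2111 ∈ [-1.6, -0.2) ⇒ IN Λ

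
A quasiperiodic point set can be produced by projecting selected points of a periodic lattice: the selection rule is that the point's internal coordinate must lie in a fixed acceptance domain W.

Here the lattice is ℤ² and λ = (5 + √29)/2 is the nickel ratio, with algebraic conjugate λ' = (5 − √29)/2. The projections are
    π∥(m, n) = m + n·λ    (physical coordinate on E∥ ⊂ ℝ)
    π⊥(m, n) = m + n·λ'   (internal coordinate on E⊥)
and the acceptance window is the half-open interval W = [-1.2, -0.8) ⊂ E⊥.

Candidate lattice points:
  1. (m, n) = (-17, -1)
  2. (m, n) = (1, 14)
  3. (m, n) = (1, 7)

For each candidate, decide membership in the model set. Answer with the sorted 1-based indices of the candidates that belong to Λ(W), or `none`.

Numerically λ ≈ 5.1926 and λ' = −1/λ ≈ -0.1926.
[1] lift (-17,-1): star map gives -16.8074; window check -1.2 ≤ -16.8074 < -0.8 is false → out
[2] lift (1,14): star map gives -1.6962; window check -1.2 ≤ -1.6962 < -0.8 is false → out
[3] lift (1,7): star map gives -0.3481; window check -1.2 ≤ -0.3481 < -0.8 is false → out

none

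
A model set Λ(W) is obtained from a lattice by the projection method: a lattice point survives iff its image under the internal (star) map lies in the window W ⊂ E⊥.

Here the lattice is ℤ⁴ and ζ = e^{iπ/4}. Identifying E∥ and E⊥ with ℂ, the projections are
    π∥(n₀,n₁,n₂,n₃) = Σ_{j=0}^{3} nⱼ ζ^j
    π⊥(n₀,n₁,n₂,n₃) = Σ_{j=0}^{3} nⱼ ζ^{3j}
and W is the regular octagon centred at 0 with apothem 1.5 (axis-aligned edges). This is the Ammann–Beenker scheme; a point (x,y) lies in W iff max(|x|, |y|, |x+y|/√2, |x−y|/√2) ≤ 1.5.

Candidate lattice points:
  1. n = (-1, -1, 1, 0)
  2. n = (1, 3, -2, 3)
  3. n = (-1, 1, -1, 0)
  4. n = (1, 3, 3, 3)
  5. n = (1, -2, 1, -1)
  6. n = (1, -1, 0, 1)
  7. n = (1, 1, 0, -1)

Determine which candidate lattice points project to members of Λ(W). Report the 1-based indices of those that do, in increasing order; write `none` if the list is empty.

π⊥(n) = n₀ + n₁ζ³ + n₂ζ⁶ + n₃ζ⁹ where ζ = e^{iπ/4}.
#1 (-1, -1, 1, 0): internal (-0.2929, -1.7071); octagon support 1.7071 vs apothem 1.5 → ∉ W
#2 (1, 3, -2, 3): internal (1.0000, 6.2426); octagon support 6.2426 vs apothem 1.5 → ∉ W
#3 (-1, 1, -1, 0): internal (-1.7071, 1.7071); octagon support 2.4142 vs apothem 1.5 → ∉ W
#4 (1, 3, 3, 3): internal (1.0000, 1.2426); octagon support 1.5858 vs apothem 1.5 → ∉ W
#5 (1, -2, 1, -1): internal (1.7071, -3.1213); octagon support 3.4142 vs apothem 1.5 → ∉ W
#6 (1, -1, 0, 1): internal (2.4142, 0.0000); octagon support 2.4142 vs apothem 1.5 → ∉ W
#7 (1, 1, 0, -1): internal (-0.4142, 0.0000); octagon support 0.4142 vs apothem 1.5 → ∈ W

7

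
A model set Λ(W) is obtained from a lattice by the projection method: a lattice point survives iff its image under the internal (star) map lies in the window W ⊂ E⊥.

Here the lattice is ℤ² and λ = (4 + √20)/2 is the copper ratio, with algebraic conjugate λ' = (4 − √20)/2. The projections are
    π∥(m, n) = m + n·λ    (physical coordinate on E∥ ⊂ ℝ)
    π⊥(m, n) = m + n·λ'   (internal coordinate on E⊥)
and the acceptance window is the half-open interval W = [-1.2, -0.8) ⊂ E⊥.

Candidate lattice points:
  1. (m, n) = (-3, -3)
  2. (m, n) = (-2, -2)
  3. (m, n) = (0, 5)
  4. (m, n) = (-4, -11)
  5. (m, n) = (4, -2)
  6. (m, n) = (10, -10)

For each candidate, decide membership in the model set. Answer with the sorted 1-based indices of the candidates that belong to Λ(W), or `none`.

Numerically λ ≈ 4.23607 and λ' = −1/λ ≈ -0.23607.
[1] lift (-3,-3): star map gives -2.29180; window check -1.2 ≤ -2.29180 < -0.8 is false → out
[2] lift (-2,-2): star map gives -1.52786; window check -1.2 ≤ -1.52786 < -0.8 is false → out
[3] lift (0,5): star map gives -1.18034; window check -1.2 ≤ -1.18034 < -0.8 is true → IN Λ
[4] lift (-4,-11): star map gives -1.40325; window check -1.2 ≤ -1.40325 < -0.8 is false → out
[5] lift (4,-2): star map gives 4.47214; window check -1.2 ≤ 4.47214 < -0.8 is false → out
[6] lift (10,-10): star map gives 12.36068; window check -1.2 ≤ 12.36068 < -0.8 is false → out

3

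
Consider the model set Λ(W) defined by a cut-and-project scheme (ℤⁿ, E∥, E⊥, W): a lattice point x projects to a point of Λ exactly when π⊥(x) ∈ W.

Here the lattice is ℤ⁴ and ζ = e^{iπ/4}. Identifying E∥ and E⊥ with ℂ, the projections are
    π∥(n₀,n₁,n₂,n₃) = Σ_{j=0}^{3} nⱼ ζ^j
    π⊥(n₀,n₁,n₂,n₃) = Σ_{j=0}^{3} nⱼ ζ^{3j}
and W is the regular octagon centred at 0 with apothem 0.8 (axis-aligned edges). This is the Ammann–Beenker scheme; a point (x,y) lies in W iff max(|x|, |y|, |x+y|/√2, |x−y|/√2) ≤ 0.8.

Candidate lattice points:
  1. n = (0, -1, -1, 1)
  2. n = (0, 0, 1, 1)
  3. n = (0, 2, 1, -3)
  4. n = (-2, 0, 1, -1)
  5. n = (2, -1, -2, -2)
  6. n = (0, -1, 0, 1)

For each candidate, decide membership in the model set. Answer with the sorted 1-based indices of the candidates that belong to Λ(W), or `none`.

π⊥(n) = n₀ + n₁ζ³ + n₂ζ⁶ + n₃ζ⁹ where ζ = e^{iπ/4}.
#1 (0, -1, -1, 1): internal (1.41421, 1.00000); octagon support 1.70711 vs apothem 0.8 → ∉ W
#2 (0, 0, 1, 1): internal (0.70711, -0.29289); octagon support 0.70711 vs apothem 0.8 → ∈ W
#3 (0, 2, 1, -3): internal (-3.53553, -1.70711); octagon support 3.70711 vs apothem 0.8 → ∉ W
#4 (-2, 0, 1, -1): internal (-2.70711, -1.70711); octagon support 3.12132 vs apothem 0.8 → ∉ W
#5 (2, -1, -2, -2): internal (1.29289, -0.12132); octagon support 1.29289 vs apothem 0.8 → ∉ W
#6 (0, -1, 0, 1): internal (1.41421, 0.00000); octagon support 1.41421 vs apothem 0.8 → ∉ W

2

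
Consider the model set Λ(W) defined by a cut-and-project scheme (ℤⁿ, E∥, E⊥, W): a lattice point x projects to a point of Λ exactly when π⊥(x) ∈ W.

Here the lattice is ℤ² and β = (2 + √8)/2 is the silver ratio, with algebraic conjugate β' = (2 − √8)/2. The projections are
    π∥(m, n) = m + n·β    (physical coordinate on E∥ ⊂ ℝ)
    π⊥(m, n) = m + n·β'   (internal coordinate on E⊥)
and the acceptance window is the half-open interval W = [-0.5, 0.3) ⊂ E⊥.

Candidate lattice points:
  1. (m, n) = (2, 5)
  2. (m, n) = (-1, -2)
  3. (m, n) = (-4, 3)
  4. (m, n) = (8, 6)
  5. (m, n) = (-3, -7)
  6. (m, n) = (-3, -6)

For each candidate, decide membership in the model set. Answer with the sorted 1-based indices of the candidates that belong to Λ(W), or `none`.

1, 2, 5

Numerically β ≈ 2.414214 and β' = −1/β ≈ -0.414214.
candidate 1: (m,n)=(2,5) → π∥ = 2+5·β ≈ 14.071068, π⊥ = 2+5·β' ≈ -0.071068 ∈ [-0.5, 0.3) ⇒ IN Λ
candidate 2: (m,n)=(-1,-2) → π∥ = -1-2·β ≈ -5.828427, π⊥ = -1-2·β' ≈ -0.171573 ∈ [-0.5, 0.3) ⇒ IN Λ
candidate 3: (m,n)=(-4,3) → π∥ = -4+3·β ≈ 3.242641, π⊥ = -4+3·β' ≈ -5.242641 ∉ [-0.5, 0.3) ⇒ out
candidate 4: (m,n)=(8,6) → π∥ = 8+6·β ≈ 22.485281, π⊥ = 8+6·β' ≈ 5.514719 ∉ [-0.5, 0.3) ⇒ out
candidate 5: (m,n)=(-3,-7) → π∥ = -3-7·β ≈ -19.899495, π⊥ = -3-7·β' ≈ -0.100505 ∈ [-0.5, 0.3) ⇒ IN Λ
candidate 6: (m,n)=(-3,-6) → π∥ = -3-6·β ≈ -17.485281, π⊥ = -3-6·β' ≈ -0.514719 ∉ [-0.5, 0.3) ⇒ out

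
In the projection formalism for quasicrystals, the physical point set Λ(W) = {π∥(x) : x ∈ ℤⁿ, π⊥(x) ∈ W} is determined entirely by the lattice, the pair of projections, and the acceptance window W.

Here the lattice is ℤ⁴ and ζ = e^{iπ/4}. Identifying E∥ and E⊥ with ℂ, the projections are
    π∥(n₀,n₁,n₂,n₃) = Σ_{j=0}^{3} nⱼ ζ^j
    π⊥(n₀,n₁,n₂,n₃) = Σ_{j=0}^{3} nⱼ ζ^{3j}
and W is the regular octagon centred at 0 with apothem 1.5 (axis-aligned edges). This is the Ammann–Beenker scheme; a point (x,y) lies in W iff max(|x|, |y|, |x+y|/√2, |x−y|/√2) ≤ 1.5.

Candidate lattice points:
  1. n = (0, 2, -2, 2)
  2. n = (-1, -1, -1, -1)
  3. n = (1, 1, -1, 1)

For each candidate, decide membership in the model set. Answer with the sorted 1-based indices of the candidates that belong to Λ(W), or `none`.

2

π⊥(n) = n₀ + n₁ζ³ + n₂ζ⁶ + n₃ζ⁹ where ζ = e^{iπ/4}.
#1 (0, 2, -2, 2): internal (0.00000, 4.82843); octagon support 4.82843 vs apothem 1.5 → ∉ W
#2 (-1, -1, -1, -1): internal (-1.00000, -0.41421); octagon support 1.00000 vs apothem 1.5 → ∈ W
#3 (1, 1, -1, 1): internal (1.00000, 2.41421); octagon support 2.41421 vs apothem 1.5 → ∉ W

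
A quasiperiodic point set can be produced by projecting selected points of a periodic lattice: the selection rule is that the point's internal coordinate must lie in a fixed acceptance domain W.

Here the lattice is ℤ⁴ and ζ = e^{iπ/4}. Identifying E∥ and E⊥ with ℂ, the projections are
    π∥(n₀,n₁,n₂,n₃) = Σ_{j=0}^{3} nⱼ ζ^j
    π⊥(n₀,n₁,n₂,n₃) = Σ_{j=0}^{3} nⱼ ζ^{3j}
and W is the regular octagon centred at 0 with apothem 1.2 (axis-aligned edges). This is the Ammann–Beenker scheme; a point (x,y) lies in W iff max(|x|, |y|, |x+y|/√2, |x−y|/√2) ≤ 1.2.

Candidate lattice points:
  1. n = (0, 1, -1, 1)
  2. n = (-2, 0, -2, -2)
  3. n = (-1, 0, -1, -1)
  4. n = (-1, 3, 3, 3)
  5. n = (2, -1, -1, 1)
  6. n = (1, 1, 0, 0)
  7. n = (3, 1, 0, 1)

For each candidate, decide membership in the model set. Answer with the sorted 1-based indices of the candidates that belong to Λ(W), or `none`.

With ζ = e^{iπ/4} the internal vectors are ζ^0,ζ^3,ζ^6,ζ^9.
#1 (0, 1, -1, 1): internal (0.000000, 2.414214); octagon support 2.414214 vs apothem 1.2 → ∉ W
#2 (-2, 0, -2, -2): internal (-3.414214, 0.585786); octagon support 3.414214 vs apothem 1.2 → ∉ W
#3 (-1, 0, -1, -1): internal (-1.707107, 0.292893); octagon support 1.707107 vs apothem 1.2 → ∉ W
#4 (-1, 3, 3, 3): internal (-1.000000, 1.242641); octagon support 1.585786 vs apothem 1.2 → ∉ W
#5 (2, -1, -1, 1): internal (3.414214, 1.000000); octagon support 3.414214 vs apothem 1.2 → ∉ W
#6 (1, 1, 0, 0): internal (0.292893, 0.707107); octagon support 0.707107 vs apothem 1.2 → ∈ W
#7 (3, 1, 0, 1): internal (3.000000, 1.414214); octagon support 3.121320 vs apothem 1.2 → ∉ W

6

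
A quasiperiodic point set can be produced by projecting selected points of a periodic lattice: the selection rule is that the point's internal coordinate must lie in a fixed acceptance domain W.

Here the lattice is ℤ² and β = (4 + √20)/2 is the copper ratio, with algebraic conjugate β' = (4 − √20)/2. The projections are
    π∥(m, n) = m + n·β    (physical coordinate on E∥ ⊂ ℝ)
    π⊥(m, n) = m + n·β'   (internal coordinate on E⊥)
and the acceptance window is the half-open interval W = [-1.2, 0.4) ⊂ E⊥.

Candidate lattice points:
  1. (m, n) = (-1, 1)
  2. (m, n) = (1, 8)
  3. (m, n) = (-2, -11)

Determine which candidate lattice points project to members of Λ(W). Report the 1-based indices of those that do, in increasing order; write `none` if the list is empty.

Compute β' = (4−√20)/2 = -0.2361, so π⊥(m,n) = m -0.2361·n.
[1] lift (-1,1): star map gives -1.2361; window check -1.2 ≤ -1.2361 < 0.4 is false → out
[2] lift (1,8): star map gives -0.8885; window check -1.2 ≤ -0.8885 < 0.4 is true → IN Λ
[3] lift (-2,-11): star map gives 0.5967; window check -1.2 ≤ 0.5967 < 0.4 is false → out

2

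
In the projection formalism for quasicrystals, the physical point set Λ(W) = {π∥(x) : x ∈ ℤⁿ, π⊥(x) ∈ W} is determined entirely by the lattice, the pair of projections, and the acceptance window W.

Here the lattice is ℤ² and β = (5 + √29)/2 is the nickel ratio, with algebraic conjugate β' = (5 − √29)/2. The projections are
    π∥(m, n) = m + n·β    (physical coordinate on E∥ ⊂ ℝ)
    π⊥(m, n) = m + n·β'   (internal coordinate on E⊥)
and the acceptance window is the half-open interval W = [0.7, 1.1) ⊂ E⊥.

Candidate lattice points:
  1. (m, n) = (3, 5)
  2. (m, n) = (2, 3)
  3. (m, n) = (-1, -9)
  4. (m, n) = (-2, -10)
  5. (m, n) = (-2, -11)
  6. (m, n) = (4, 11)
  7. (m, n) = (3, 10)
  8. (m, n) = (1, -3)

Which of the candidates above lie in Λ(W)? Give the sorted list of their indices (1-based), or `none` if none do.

Compute β' = (5−√29)/2 = -0.19258, so π⊥(m,n) = m -0.19258·n.
[1] lift (3,5): star map gives 2.03709; window check 0.7 ≤ 2.03709 < 1.1 is false → out
[2] lift (2,3): star map gives 1.42225; window check 0.7 ≤ 1.42225 < 1.1 is false → out
[3] lift (-1,-9): star map gives 0.73324; window check 0.7 ≤ 0.73324 < 1.1 is true → IN Λ
[4] lift (-2,-10): star map gives -0.07418; window check 0.7 ≤ -0.07418 < 1.1 is false → out
[5] lift (-2,-11): star map gives 0.11841; window check 0.7 ≤ 0.11841 < 1.1 is false → out
[6] lift (4,11): star map gives 1.88159; window check 0.7 ≤ 1.88159 < 1.1 is false → out
[7] lift (3,10): star map gives 1.07418; window check 0.7 ≤ 1.07418 < 1.1 is true → IN Λ
[8] lift (1,-3): star map gives 1.57775; window check 0.7 ≤ 1.57775 < 1.1 is false → out

3, 7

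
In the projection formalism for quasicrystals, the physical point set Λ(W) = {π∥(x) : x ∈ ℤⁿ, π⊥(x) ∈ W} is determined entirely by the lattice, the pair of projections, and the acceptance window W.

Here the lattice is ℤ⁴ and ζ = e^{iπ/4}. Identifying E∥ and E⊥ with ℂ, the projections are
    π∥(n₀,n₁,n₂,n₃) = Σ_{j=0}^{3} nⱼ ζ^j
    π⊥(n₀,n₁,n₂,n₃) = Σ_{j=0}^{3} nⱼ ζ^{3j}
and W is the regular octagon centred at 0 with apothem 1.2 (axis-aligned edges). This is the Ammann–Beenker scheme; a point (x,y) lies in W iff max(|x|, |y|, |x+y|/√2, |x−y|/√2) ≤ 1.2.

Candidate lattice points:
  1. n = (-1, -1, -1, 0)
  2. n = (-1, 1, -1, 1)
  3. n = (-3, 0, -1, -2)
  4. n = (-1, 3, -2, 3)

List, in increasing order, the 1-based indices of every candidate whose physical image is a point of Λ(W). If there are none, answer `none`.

1

π⊥(n) = n₀ + n₁ζ³ + n₂ζ⁶ + n₃ζ⁹ where ζ = e^{iπ/4}.
candidate 1: n = (-1, -1, -1, 0) → π⊥ ≈ (-0.29289, +0.29289); max(|x|,|y|,|x±y|/√2) = 0.41421 ≤ 1.2 ⇒ ∈ W
candidate 2: n = (-1, 1, -1, 1) → π⊥ ≈ (-1.00000, +2.41421); max(|x|,|y|,|x±y|/√2) = 2.41421 > 1.2 ⇒ ∉ W
candidate 3: n = (-3, 0, -1, -2) → π⊥ ≈ (-4.41421, -0.41421); max(|x|,|y|,|x±y|/√2) = 4.41421 > 1.2 ⇒ ∉ W
candidate 4: n = (-1, 3, -2, 3) → π⊥ ≈ (-1.00000, +6.24264); max(|x|,|y|,|x±y|/√2) = 6.24264 > 1.2 ⇒ ∉ W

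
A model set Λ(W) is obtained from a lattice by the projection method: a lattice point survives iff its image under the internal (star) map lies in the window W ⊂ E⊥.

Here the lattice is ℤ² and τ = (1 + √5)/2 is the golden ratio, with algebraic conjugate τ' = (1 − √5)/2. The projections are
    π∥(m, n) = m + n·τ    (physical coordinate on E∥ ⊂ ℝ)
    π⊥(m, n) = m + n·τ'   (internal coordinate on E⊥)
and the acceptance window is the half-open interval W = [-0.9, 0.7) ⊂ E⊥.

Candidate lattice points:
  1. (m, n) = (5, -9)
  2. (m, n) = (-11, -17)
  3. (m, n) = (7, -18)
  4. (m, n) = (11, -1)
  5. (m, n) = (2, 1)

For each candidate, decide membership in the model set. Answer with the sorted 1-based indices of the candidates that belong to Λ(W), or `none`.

τ' = (1−√5)/2 ≈ -0.618034.
[1] lift (5,-9): star map gives 10.562306; window check -0.9 ≤ 10.562306 < 0.7 is false → out
[2] lift (-11,-17): star map gives -0.493422; window check -0.9 ≤ -0.493422 < 0.7 is true → IN Λ
[3] lift (7,-18): star map gives 18.124612; window check -0.9 ≤ 18.124612 < 0.7 is false → out
[4] lift (11,-1): star map gives 11.618034; window check -0.9 ≤ 11.618034 < 0.7 is false → out
[5] lift (2,1): star map gives 1.381966; window check -0.9 ≤ 1.381966 < 0.7 is false → out

2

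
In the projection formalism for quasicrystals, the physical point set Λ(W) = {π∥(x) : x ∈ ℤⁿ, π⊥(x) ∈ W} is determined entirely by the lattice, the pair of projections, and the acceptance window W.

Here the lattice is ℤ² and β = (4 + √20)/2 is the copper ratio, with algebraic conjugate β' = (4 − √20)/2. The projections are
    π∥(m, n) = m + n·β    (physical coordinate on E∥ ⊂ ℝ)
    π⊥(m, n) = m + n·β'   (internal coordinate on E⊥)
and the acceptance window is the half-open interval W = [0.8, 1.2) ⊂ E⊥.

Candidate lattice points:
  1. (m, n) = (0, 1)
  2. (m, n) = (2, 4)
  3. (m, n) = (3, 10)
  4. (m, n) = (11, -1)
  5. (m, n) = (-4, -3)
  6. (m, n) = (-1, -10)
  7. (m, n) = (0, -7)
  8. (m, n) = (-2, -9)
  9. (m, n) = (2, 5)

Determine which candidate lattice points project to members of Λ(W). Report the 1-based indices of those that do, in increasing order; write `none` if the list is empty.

2, 9

β' = (4−√20)/2 ≈ -0.236068.
[1] lift (0,1): star map gives -0.236068; window check 0.8 ≤ -0.236068 < 1.2 is false → out
[2] lift (2,4): star map gives 1.055728; window check 0.8 ≤ 1.055728 < 1.2 is true → IN Λ
[3] lift (3,10): star map gives 0.639320; window check 0.8 ≤ 0.639320 < 1.2 is false → out
[4] lift (11,-1): star map gives 11.236068; window check 0.8 ≤ 11.236068 < 1.2 is false → out
[5] lift (-4,-3): star map gives -3.291796; window check 0.8 ≤ -3.291796 < 1.2 is false → out
[6] lift (-1,-10): star map gives 1.360680; window check 0.8 ≤ 1.360680 < 1.2 is false → out
[7] lift (0,-7): star map gives 1.652476; window check 0.8 ≤ 1.652476 < 1.2 is false → out
[8] lift (-2,-9): star map gives 0.124612; window check 0.8 ≤ 0.124612 < 1.2 is false → out
[9] lift (2,5): star map gives 0.819660; window check 0.8 ≤ 0.819660 < 1.2 is true → IN Λ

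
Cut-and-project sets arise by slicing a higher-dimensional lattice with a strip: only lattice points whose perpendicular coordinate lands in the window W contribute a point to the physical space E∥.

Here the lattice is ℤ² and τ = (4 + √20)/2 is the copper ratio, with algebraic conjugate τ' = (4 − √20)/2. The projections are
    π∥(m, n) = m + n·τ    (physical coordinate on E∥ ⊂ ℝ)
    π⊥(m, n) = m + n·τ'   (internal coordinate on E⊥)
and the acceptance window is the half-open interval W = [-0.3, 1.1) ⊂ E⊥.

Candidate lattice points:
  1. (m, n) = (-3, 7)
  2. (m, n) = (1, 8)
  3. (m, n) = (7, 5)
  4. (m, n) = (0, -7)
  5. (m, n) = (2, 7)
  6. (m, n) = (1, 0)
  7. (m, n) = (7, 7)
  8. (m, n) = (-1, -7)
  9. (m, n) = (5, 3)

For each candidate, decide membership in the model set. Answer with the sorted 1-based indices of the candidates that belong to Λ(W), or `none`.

5, 6, 8

τ' = (4−√20)/2 ≈ -0.236068.
#1 (-3,7): internal coord -3 + (7)·τ' = -4.652476; -4.652476 ∉ [-0.3, 1.1) → out
#2 (1,8): internal coord 1 + (8)·τ' = -0.888544; -0.888544 ∉ [-0.3, 1.1) → out
#3 (7,5): internal coord 7 + (5)·τ' = +5.819660; +5.819660 ∉ [-0.3, 1.1) → out
#4 (0,-7): internal coord 0 + (-7)·τ' = +1.652476; +1.652476 ∉ [-0.3, 1.1) → out
#5 (2,7): internal coord 2 + (7)·τ' = +0.347524; +0.347524 ∈ [-0.3, 1.1) → IN Λ
#6 (1,0): internal coord 1 + (0)·τ' = +1.000000; +1.000000 ∈ [-0.3, 1.1) → IN Λ
#7 (7,7): internal coord 7 + (7)·τ' = +5.347524; +5.347524 ∉ [-0.3, 1.1) → out
#8 (-1,-7): internal coord -1 + (-7)·τ' = +0.652476; +0.652476 ∈ [-0.3, 1.1) → IN Λ
#9 (5,3): internal coord 5 + (3)·τ' = +4.291796; +4.291796 ∉ [-0.3, 1.1) → out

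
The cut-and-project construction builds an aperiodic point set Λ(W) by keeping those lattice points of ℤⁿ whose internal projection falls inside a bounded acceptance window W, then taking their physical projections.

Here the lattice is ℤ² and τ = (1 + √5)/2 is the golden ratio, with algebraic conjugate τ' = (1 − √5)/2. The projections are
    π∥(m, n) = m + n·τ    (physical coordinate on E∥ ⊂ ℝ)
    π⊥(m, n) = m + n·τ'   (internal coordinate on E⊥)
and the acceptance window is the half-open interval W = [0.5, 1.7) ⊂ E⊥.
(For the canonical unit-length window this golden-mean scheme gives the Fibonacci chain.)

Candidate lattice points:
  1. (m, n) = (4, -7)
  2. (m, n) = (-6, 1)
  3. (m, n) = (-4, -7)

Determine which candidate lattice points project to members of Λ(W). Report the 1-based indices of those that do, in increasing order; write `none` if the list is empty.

Numerically τ ≈ 1.61803 and τ' = −1/τ ≈ -0.61803.
[1] lift (4,-7): star map gives 8.32624; window check 0.5 ≤ 8.32624 < 1.7 is false → out
[2] lift (-6,1): star map gives -6.61803; window check 0.5 ≤ -6.61803 < 1.7 is false → out
[3] lift (-4,-7): star map gives 0.32624; window check 0.5 ≤ 0.32624 < 1.7 is false → out

none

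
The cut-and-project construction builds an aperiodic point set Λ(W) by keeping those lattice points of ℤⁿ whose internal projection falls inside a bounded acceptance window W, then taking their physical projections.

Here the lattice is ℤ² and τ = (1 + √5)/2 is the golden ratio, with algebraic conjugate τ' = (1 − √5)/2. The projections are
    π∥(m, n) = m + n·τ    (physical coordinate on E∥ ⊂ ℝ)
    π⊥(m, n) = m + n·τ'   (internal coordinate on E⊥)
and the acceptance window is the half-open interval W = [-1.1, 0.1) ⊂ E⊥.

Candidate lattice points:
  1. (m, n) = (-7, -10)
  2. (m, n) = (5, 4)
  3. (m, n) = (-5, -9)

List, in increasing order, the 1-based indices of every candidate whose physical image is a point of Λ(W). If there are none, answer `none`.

1

Compute τ' = (1−√5)/2 = -0.618034, so π⊥(m,n) = m -0.618034·n.
[1] lift (-7,-10): star map gives -0.819660; window check -1.1 ≤ -0.819660 < 0.1 is true → IN Λ
[2] lift (5,4): star map gives 2.527864; window check -1.1 ≤ 2.527864 < 0.1 is false → out
[3] lift (-5,-9): star map gives 0.562306; window check -1.1 ≤ 0.562306 < 0.1 is false → out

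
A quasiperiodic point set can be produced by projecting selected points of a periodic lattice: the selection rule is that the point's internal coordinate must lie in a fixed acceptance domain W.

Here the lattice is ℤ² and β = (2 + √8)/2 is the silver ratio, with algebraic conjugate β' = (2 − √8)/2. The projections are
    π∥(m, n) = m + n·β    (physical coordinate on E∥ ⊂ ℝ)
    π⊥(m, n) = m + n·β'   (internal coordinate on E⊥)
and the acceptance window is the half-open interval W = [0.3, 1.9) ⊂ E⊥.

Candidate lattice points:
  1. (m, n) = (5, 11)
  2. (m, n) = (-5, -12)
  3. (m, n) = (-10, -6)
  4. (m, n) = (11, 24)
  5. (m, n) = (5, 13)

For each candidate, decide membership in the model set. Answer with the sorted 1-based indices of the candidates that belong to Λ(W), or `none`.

1, 4

β' = (2−√8)/2 ≈ -0.414214.
#1 (5,11): internal coord 5 + (11)·β' = +0.443651; +0.443651 ∈ [0.3, 1.9) → IN Λ
#2 (-5,-12): internal coord -5 + (-12)·β' = -0.029437; -0.029437 ∉ [0.3, 1.9) → out
#3 (-10,-6): internal coord -10 + (-6)·β' = -7.514719; -7.514719 ∉ [0.3, 1.9) → out
#4 (11,24): internal coord 11 + (24)·β' = +1.058875; +1.058875 ∈ [0.3, 1.9) → IN Λ
#5 (5,13): internal coord 5 + (13)·β' = -0.384776; -0.384776 ∉ [0.3, 1.9) → out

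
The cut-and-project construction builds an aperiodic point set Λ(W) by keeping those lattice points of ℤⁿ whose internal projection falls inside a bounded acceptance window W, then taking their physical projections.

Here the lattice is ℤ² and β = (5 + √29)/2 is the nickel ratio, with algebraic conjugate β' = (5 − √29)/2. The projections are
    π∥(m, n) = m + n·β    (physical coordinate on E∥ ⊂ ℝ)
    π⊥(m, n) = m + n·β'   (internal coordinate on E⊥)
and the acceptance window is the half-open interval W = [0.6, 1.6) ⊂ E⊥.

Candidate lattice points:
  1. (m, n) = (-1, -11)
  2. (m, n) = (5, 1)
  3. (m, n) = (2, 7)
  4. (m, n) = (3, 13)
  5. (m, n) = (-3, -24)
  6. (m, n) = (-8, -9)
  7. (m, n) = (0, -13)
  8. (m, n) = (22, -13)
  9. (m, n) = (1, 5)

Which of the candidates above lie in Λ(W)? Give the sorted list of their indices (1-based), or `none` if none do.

Numerically β ≈ 5.1926 and β' = −1/β ≈ -0.1926.
#1 (-1,-11): internal coord -1 + (-11)·β' = +1.1184; +1.1184 ∈ [0.6, 1.6) → IN Λ
#2 (5,1): internal coord 5 + (1)·β' = +4.8074; +4.8074 ∉ [0.6, 1.6) → out
#3 (2,7): internal coord 2 + (7)·β' = +0.6519; +0.6519 ∈ [0.6, 1.6) → IN Λ
#4 (3,13): internal coord 3 + (13)·β' = +0.4964; +0.4964 ∉ [0.6, 1.6) → out
#5 (-3,-24): internal coord -3 + (-24)·β' = +1.6220; +1.6220 ∉ [0.6, 1.6) → out
#6 (-8,-9): internal coord -8 + (-9)·β' = -6.2668; -6.2668 ∉ [0.6, 1.6) → out
#7 (0,-13): internal coord 0 + (-13)·β' = +2.5036; +2.5036 ∉ [0.6, 1.6) → out
#8 (22,-13): internal coord 22 + (-13)·β' = +24.5036; +24.5036 ∉ [0.6, 1.6) → out
#9 (1,5): internal coord 1 + (5)·β' = +0.0371; +0.0371 ∉ [0.6, 1.6) → out

1, 3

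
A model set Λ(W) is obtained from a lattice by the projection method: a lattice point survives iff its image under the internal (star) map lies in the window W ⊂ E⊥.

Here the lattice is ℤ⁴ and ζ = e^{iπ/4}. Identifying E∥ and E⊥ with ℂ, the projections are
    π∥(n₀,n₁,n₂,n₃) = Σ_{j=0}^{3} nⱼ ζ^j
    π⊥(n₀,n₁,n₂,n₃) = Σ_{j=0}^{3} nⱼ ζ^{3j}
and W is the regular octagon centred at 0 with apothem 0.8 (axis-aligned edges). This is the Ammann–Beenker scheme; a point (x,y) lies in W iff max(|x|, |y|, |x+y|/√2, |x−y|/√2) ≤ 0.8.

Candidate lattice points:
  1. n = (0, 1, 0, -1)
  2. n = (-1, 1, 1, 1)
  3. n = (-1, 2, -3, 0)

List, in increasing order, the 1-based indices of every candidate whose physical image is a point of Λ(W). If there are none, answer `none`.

π⊥(n) = n₀ + n₁ζ³ + n₂ζ⁶ + n₃ζ⁹ where ζ = e^{iπ/4}.
#1 (0, 1, 0, -1): internal (-1.414214, 0.000000); octagon support 1.414214 vs apothem 0.8 → ∉ W
#2 (-1, 1, 1, 1): internal (-1.000000, 0.414214); octagon support 1.000000 vs apothem 0.8 → ∉ W
#3 (-1, 2, -3, 0): internal (-2.414214, 4.414214); octagon support 4.828427 vs apothem 0.8 → ∉ W

none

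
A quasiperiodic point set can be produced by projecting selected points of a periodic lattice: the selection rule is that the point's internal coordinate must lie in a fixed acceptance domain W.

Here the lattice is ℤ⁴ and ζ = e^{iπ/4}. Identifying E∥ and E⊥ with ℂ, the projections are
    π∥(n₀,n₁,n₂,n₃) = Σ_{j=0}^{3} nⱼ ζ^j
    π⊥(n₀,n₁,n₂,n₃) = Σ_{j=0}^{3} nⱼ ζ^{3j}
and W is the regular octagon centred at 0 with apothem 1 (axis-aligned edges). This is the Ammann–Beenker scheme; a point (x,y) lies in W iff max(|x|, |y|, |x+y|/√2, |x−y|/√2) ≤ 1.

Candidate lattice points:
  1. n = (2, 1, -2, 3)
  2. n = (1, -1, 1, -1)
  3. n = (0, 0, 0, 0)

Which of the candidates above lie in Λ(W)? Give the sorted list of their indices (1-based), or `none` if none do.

With ζ = e^{iπ/4} the internal vectors are ζ^0,ζ^3,ζ^6,ζ^9.
candidate 1: n = (2, 1, -2, 3) → π⊥ ≈ (+3.41421, +4.82843); max(|x|,|y|,|x±y|/√2) = 5.82843 > 1 ⇒ ∉ W
candidate 2: n = (1, -1, 1, -1) → π⊥ ≈ (+1.00000, -2.41421); max(|x|,|y|,|x±y|/√2) = 2.41421 > 1 ⇒ ∉ W
candidate 3: n = (0, 0, 0, 0) → π⊥ ≈ (+0.00000, +0.00000); max(|x|,|y|,|x±y|/√2) = 0.00000 ≤ 1 ⇒ ∈ W

3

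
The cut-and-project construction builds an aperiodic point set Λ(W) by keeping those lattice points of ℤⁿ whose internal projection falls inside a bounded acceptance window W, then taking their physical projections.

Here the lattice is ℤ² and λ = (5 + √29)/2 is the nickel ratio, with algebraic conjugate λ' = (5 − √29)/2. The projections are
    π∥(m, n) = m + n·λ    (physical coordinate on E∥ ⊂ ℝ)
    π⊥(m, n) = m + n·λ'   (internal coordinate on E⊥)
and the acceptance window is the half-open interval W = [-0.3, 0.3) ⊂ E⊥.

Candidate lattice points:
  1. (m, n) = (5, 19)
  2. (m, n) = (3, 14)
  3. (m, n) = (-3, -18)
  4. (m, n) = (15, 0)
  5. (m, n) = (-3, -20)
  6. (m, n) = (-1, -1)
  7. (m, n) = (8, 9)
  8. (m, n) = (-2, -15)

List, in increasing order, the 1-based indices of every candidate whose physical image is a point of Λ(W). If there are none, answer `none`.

λ' = (5−√29)/2 ≈ -0.192582.
[1] lift (5,19): star map gives 1.340934; window check -0.3 ≤ 1.340934 < 0.3 is false → out
[2] lift (3,14): star map gives 0.303846; window check -0.3 ≤ 0.303846 < 0.3 is false → out
[3] lift (-3,-18): star map gives 0.466483; window check -0.3 ≤ 0.466483 < 0.3 is false → out
[4] lift (15,0): star map gives 15.000000; window check -0.3 ≤ 15.000000 < 0.3 is false → out
[5] lift (-3,-20): star map gives 0.851648; window check -0.3 ≤ 0.851648 < 0.3 is false → out
[6] lift (-1,-1): star map gives -0.807418; window check -0.3 ≤ -0.807418 < 0.3 is false → out
[7] lift (8,9): star map gives 6.266758; window check -0.3 ≤ 6.266758 < 0.3 is false → out
[8] lift (-2,-15): star map gives 0.888736; window check -0.3 ≤ 0.888736 < 0.3 is false → out

none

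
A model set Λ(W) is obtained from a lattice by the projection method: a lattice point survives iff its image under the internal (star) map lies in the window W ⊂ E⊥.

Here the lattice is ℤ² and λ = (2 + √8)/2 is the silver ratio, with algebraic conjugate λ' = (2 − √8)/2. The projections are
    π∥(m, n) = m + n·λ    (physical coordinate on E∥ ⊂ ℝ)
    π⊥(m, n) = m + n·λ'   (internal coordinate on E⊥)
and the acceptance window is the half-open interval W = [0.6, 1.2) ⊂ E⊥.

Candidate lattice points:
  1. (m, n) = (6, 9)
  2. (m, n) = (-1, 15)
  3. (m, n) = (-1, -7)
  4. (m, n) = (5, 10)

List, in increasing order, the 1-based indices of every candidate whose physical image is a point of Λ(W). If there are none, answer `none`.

Compute λ' = (2−√8)/2 = -0.41421, so π⊥(m,n) = m -0.41421·n.
candidate 1: (m,n)=(6,9) → π∥ = 6+9·λ ≈ 27.72792, π⊥ = 6+9·λ' ≈ 2.27208 ∉ [0.6, 1.2) ⇒ out
candidate 2: (m,n)=(-1,15) → π∥ = -1+15·λ ≈ 35.21320, π⊥ = -1+15·λ' ≈ -7.21320 ∉ [0.6, 1.2) ⇒ out
candidate 3: (m,n)=(-1,-7) → π∥ = -1-7·λ ≈ -17.89949, π⊥ = -1-7·λ' ≈ 1.89949 ∉ [0.6, 1.2) ⇒ out
candidate 4: (m,n)=(5,10) → π∥ = 5+10·λ ≈ 29.14214, π⊥ = 5+10·λ' ≈ 0.85786 ∈ [0.6, 1.2) ⇒ IN Λ

4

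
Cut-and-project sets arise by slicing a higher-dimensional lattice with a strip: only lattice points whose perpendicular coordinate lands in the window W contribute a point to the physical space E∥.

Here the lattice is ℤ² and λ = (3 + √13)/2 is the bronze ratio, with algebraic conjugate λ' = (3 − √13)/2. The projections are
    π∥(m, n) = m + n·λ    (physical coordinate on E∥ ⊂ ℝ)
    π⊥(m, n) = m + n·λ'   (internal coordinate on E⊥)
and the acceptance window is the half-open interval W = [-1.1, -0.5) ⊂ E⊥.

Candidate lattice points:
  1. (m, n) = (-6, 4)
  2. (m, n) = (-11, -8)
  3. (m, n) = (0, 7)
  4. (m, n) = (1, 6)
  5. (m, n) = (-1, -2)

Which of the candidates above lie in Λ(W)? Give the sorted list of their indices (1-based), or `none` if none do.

4

Compute λ' = (3−√13)/2 = -0.3028, so π⊥(m,n) = m -0.3028·n.
#1 (-6,4): internal coord -6 + (4)·λ' = -7.2111; -7.2111 ∉ [-1.1, -0.5) → out
#2 (-11,-8): internal coord -11 + (-8)·λ' = -8.5778; -8.5778 ∉ [-1.1, -0.5) → out
#3 (0,7): internal coord 0 + (7)·λ' = -2.1194; -2.1194 ∉ [-1.1, -0.5) → out
#4 (1,6): internal coord 1 + (6)·λ' = -0.8167; -0.8167 ∈ [-1.1, -0.5) → IN Λ
#5 (-1,-2): internal coord -1 + (-2)·λ' = -0.3944; -0.3944 ∉ [-1.1, -0.5) → out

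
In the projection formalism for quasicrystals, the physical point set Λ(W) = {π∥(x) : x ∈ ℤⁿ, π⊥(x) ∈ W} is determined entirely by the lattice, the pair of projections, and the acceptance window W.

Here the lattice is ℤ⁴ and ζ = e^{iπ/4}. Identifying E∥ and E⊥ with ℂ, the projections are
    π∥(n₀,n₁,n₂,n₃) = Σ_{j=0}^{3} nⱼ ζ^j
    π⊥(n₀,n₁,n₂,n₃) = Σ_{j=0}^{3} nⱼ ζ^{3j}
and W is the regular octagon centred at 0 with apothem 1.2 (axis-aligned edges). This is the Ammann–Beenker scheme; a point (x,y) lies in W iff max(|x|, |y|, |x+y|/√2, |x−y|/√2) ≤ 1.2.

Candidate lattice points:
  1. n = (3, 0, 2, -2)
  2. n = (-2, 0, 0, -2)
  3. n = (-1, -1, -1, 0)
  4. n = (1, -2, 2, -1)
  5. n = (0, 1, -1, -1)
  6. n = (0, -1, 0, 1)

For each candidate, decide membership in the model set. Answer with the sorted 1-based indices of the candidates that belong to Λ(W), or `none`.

Internal map: ζ^{3j} for j=0..3 gives (1,0), (−√2/2,√2/2), (0,−1), (√2/2,√2/2).
#1 (3, 0, 2, -2): internal (1.585786, -3.414214); octagon support 3.535534 vs apothem 1.2 → ∉ W
#2 (-2, 0, 0, -2): internal (-3.414214, -1.414214); octagon support 3.414214 vs apothem 1.2 → ∉ W
#3 (-1, -1, -1, 0): internal (-0.292893, 0.292893); octagon support 0.414214 vs apothem 1.2 → ∈ W
#4 (1, -2, 2, -1): internal (1.707107, -4.121320); octagon support 4.121320 vs apothem 1.2 → ∉ W
#5 (0, 1, -1, -1): internal (-1.414214, 1.000000); octagon support 1.707107 vs apothem 1.2 → ∉ W
#6 (0, -1, 0, 1): internal (1.414214, 0.000000); octagon support 1.414214 vs apothem 1.2 → ∉ W

3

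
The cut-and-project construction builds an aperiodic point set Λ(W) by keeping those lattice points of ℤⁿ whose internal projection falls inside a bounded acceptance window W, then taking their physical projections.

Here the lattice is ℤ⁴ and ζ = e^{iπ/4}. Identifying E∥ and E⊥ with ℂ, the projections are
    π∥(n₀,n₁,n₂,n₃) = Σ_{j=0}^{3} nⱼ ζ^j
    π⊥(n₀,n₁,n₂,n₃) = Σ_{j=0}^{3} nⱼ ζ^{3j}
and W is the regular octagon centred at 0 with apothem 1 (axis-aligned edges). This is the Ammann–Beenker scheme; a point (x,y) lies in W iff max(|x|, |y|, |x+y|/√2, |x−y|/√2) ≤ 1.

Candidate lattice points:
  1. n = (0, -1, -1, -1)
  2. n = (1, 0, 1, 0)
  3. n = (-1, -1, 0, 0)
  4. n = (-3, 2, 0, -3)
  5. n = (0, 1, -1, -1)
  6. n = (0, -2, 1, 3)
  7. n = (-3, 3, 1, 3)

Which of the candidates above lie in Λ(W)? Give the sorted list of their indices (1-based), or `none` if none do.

π⊥(n) = n₀ + n₁ζ³ + n₂ζ⁶ + n₃ζ⁹ where ζ = e^{iπ/4}.
candidate 1: n = (0, -1, -1, -1) → π⊥ ≈ (+0.0000, -0.4142); max(|x|,|y|,|x±y|/√2) = 0.4142 ≤ 1 ⇒ ∈ W
candidate 2: n = (1, 0, 1, 0) → π⊥ ≈ (+1.0000, -1.0000); max(|x|,|y|,|x±y|/√2) = 1.4142 > 1 ⇒ ∉ W
candidate 3: n = (-1, -1, 0, 0) → π⊥ ≈ (-0.2929, -0.7071); max(|x|,|y|,|x±y|/√2) = 0.7071 ≤ 1 ⇒ ∈ W
candidate 4: n = (-3, 2, 0, -3) → π⊥ ≈ (-6.5355, -0.7071); max(|x|,|y|,|x±y|/√2) = 6.5355 > 1 ⇒ ∉ W
candidate 5: n = (0, 1, -1, -1) → π⊥ ≈ (-1.4142, +1.0000); max(|x|,|y|,|x±y|/√2) = 1.7071 > 1 ⇒ ∉ W
candidate 6: n = (0, -2, 1, 3) → π⊥ ≈ (+3.5355, -0.2929); max(|x|,|y|,|x±y|/√2) = 3.5355 > 1 ⇒ ∉ W
candidate 7: n = (-3, 3, 1, 3) → π⊥ ≈ (-3.0000, +3.2426); max(|x|,|y|,|x±y|/√2) = 4.4142 > 1 ⇒ ∉ W

1, 3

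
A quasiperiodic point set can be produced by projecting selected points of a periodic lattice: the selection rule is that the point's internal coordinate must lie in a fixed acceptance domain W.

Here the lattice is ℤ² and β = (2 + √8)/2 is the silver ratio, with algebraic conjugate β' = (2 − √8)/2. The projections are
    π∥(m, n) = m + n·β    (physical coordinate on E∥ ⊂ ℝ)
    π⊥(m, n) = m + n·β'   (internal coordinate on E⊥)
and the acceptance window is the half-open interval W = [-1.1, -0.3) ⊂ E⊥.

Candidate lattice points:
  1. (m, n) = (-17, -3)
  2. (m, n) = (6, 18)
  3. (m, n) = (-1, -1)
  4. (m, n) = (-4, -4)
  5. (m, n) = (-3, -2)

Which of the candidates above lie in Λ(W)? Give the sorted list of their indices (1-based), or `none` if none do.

Numerically β ≈ 2.41421 and β' = −1/β ≈ -0.41421.
candidate 1: (m,n)=(-17,-3) → π∥ = -17-3·β ≈ -24.24264, π⊥ = -17-3·β' ≈ -15.75736 ∉ [-1.1, -0.3) ⇒ out
candidate 2: (m,n)=(6,18) → π∥ = 6+18·β ≈ 49.45584, π⊥ = 6+18·β' ≈ -1.45584 ∉ [-1.1, -0.3) ⇒ out
candidate 3: (m,n)=(-1,-1) → π∥ = -1-1·β ≈ -3.41421, π⊥ = -1-1·β' ≈ -0.58579 ∈ [-1.1, -0.3) ⇒ IN Λ
candidate 4: (m,n)=(-4,-4) → π∥ = -4-4·β ≈ -13.65685, π⊥ = -4-4·β' ≈ -2.34315 ∉ [-1.1, -0.3) ⇒ out
candidate 5: (m,n)=(-3,-2) → π∥ = -3-2·β ≈ -7.82843, π⊥ = -3-2·β' ≈ -2.17157 ∉ [-1.1, -0.3) ⇒ out

3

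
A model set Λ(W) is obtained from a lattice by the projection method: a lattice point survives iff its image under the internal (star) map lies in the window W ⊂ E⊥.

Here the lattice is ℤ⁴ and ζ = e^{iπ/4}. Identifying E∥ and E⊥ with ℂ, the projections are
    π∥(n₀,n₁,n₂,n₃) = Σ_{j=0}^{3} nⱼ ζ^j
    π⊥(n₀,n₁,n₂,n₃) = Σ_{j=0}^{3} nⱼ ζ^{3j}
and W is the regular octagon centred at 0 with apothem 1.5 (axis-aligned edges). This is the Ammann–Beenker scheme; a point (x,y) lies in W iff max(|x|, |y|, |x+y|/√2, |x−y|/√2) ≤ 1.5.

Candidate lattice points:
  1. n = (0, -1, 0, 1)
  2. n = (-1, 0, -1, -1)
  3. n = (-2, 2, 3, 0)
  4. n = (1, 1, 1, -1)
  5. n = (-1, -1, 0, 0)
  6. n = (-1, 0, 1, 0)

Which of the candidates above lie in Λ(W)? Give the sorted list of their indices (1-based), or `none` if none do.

1, 4, 5, 6

π⊥(n) = n₀ + n₁ζ³ + n₂ζ⁶ + n₃ζ⁹ where ζ = e^{iπ/4}.
candidate 1: n = (0, -1, 0, 1) → π⊥ ≈ (+1.4142, +0.0000); max(|x|,|y|,|x±y|/√2) = 1.4142 ≤ 1.5 ⇒ ∈ W
candidate 2: n = (-1, 0, -1, -1) → π⊥ ≈ (-1.7071, +0.2929); max(|x|,|y|,|x±y|/√2) = 1.7071 > 1.5 ⇒ ∉ W
candidate 3: n = (-2, 2, 3, 0) → π⊥ ≈ (-3.4142, -1.5858); max(|x|,|y|,|x±y|/√2) = 3.5355 > 1.5 ⇒ ∉ W
candidate 4: n = (1, 1, 1, -1) → π⊥ ≈ (-0.4142, -1.0000); max(|x|,|y|,|x±y|/√2) = 1.0000 ≤ 1.5 ⇒ ∈ W
candidate 5: n = (-1, -1, 0, 0) → π⊥ ≈ (-0.2929, -0.7071); max(|x|,|y|,|x±y|/√2) = 0.7071 ≤ 1.5 ⇒ ∈ W
candidate 6: n = (-1, 0, 1, 0) → π⊥ ≈ (-1.0000, -1.0000); max(|x|,|y|,|x±y|/√2) = 1.4142 ≤ 1.5 ⇒ ∈ W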